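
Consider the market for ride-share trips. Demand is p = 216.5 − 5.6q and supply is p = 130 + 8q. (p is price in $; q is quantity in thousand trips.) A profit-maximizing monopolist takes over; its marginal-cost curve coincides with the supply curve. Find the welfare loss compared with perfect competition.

Competitive equilibrium: 216.5 − 5.6q = 130 + 8q → q* = 6.3603, p* = 180.8824.
Marginal revenue: MR = 216.5 − 11.2q. Set MR = MC: 216.5 − 11.2q = 130 + 8q → q_m = 4.5052.
Price p_m = 216.5 − 5.6·4.5052 = 191.2709; MC(q_m) = 130 + 8·4.5052 = 166.0416.
Competitive q* = 6.3603, so Δq = 1.8551; wedge = 191.2709 − 166.0416 = 25.2293.
DWL = ½ × 1.8551 × 25.2293 = $23.40 thousand.

$23.40 thousand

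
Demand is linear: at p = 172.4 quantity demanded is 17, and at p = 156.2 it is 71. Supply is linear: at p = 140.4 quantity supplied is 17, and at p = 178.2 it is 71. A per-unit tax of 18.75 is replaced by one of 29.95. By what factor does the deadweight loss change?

Demand slope = (156.2 − 172.4)/(71 − 17) = −0.3, so p = 177.5 − 0.3q.
Supply slope = (178.2 − 140.4)/(71 − 17) = 0.7, so p = 128.5 + 0.7q.
Competitive equilibrium: 177.5 − 0.3q = 128.5 + 0.7q → q* = 49, p* = 162.8.
For a per-unit tax t: Δq = t/1, so DWL = ½·t·(t/1) = t²/2.
At t = 18.75: DWL = 175.781. At t = 29.95: DWL = 448.501.
Ratio = (29.95/18.75)² = 2.551.

2.551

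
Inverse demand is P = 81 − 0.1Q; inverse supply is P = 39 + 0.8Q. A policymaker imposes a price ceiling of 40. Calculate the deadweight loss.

Competitive equilibrium: 81 − 0.1Q = 39 + 0.8Q → Q* = 46.6667, P* = 76.3333.
At the ceiling P = 40, quantity supplied = (40 − 39)/0.8 = 1.25.
Willingness to pay at Q' = 1.25: 81 − 0.1·1.25 = 80.875.
ΔQ = 46.6667 − 1.25 = 45.4167; wedge = 80.875 − 40 = 40.875.
Welfare loss = ½ × 45.4167 × 40.875 = 928.20.

928.20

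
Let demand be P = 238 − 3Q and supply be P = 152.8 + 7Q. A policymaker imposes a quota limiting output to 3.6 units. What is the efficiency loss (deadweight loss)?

Competitive equilibrium: 238 − 3Q = 152.8 + 7Q → Q* = 8.52, P* = 212.44.
At Q = 3.6: demand price = 238 − 3·3.6 = 227.2; supply price = 152.8 + 7·3.6 = 178.
ΔQ = 8.52 − 3.6 = 4.92; wedge = 227.2 − 178 = 49.2.
Deadweight loss = ½ × 4.92 × 49.2 = 121.032.

121.032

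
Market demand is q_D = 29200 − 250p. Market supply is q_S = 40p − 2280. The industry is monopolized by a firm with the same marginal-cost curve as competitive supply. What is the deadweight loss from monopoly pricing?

In inverse form: demand p = 116.8 − 0.004q, supply p = 57 + 0.025q.
Competitive equilibrium: 116.8 − 0.004q = 57 + 0.025q → q* = 2062.069, p* = 108.5517.
Marginal revenue: MR = 116.8 − 0.008q. Set MR = MC: 116.8 − 0.008q = 57 + 0.025q → q_m = 1812.1212.
Price p_m = 116.8 − 0.004·1812.1212 = 109.5515; MC(q_m) = 57 + 0.025·1812.1212 = 102.303.
Competitive q* = 2062.069, so Δq = 249.9478; wedge = 109.5515 − 102.303 = 7.2485.
The triangle = ½ × 249.9478 × 7.2485 = 905.87.

905.87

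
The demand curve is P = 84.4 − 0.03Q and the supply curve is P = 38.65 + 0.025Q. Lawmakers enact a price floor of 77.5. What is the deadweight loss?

Competitive equilibrium: 84.4 − 0.03Q = 38.65 + 0.025Q → Q* = 831.8182, P* = 59.4455.
At the floor P = 77.5, quantity demanded = (84.4 − 77.5)/0.03 = 230.
Sellers' marginal cost at Q' = 230: 38.65 + 0.025·230 = 44.4.
ΔQ = 831.8182 − 230 = 601.8182; wedge = 77.5 − 44.4 = 33.1.
DWL = ½ × 601.8182 × 33.1 = 9960.09.

9960.09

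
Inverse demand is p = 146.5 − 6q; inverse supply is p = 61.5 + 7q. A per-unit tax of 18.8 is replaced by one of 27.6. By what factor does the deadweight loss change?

2.155

Competitive equilibrium: 146.5 − 6q = 61.5 + 7q → q* = 6.5385, p* = 107.2692.
For a per-unit tax t: Δq = t/13, so DWL = ½·t·(t/13) = t²/26.
At t = 18.8: DWL = 13.594. At t = 27.6: DWL = 29.298.
Ratio = (27.6/18.8)² = 2.155.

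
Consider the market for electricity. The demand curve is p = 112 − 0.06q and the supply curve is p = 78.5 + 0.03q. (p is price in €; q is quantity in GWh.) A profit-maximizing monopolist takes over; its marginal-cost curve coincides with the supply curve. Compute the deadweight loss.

Competitive equilibrium: 112 − 0.06q = 78.5 + 0.03q → q* = 372.2222, p* = 89.6667.
Marginal revenue: MR = 112 − 0.12q. Set MR = MC: 112 − 0.12q = 78.5 + 0.03q → q_m = 223.3333.
Price p_m = 112 − 0.06·223.3333 = 98.6; MC(q_m) = 78.5 + 0.03·223.3333 = 85.2.
Competitive q* = 372.2222, so Δq = 148.8889; wedge = 98.6 − 85.2 = 13.4.
Deadweight loss = ½ × 148.8889 × 13.4 = €997.56.

€997.56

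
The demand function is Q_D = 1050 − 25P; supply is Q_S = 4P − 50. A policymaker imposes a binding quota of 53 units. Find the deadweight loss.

In inverse form: demand P = 42 − 0.04Q, supply P = 12.5 + 0.25Q.
Competitive equilibrium: 42 − 0.04Q = 12.5 + 0.25Q → Q* = 101.7241, P* = 37.931.
At Q = 53: demand price = 42 − 0.04·53 = 39.88; supply price = 12.5 + 0.25·53 = 25.75.
ΔQ = 101.7241 − 53 = 48.7241; wedge = 39.88 − 25.75 = 14.13.
The triangle = ½ × 48.7241 × 14.13 = 344.24.

344.24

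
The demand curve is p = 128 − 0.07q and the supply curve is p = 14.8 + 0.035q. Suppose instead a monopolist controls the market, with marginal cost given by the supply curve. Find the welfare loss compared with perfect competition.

Competitive equilibrium: 128 − 0.07q = 14.8 + 0.035q → q* = 1078.0952, p* = 52.5333.
Marginal revenue: MR = 128 − 0.14q. Set MR = MC: 128 − 0.14q = 14.8 + 0.035q → q_m = 646.8571.
Price p_m = 128 − 0.07·646.8571 = 82.72; MC(q_m) = 14.8 + 0.035·646.8571 = 37.44.
Competitive q* = 1078.0952, so Δq = 431.2381; wedge = 82.72 − 37.44 = 45.28.
Welfare loss = ½ × 431.2381 × 45.28 = 9763.23.

9763.23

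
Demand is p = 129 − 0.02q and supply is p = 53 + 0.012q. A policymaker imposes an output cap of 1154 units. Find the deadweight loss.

23853.456

Competitive equilibrium: 129 − 0.02q = 53 + 0.012q → q* = 2375, p* = 81.5.
At q = 1154: demand price = 129 − 0.02·1154 = 105.92; supply price = 53 + 0.012·1154 = 66.848.
Δq = 2375 − 1154 = 1221; wedge = 105.92 − 66.848 = 39.072.
Deadweight loss = ½ × 1221 × 39.072 = 23853.456.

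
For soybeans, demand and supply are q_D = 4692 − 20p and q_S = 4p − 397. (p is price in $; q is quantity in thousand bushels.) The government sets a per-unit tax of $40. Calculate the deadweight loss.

$2666.67 thousand

In inverse form: demand p = 234.6 − 0.05q, supply p = 99.25 + 0.25q.
Competitive equilibrium: 234.6 − 0.05q = 99.25 + 0.25q → q* = 451.1667, p* = 212.0417.
With the tax, the buyer price exceeds the seller price by 40: (234.6 − 0.05q) − (99.25 + 0.25q) = 40 → q' = 317.8333.
Δq = 451.1667 − 317.8333 = 133.3334; the wedge equals the tax, 40.
The triangle = ½ × 133.3334 × 40 = $2666.67 thousand.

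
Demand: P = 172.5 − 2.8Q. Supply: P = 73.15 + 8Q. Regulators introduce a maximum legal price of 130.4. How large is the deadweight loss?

Competitive equilibrium: 172.5 − 2.8Q = 73.15 + 8Q → Q* = 9.1991, P* = 146.7426.
At the ceiling P = 130.4, quantity supplied = (130.4 − 73.15)/8 = 7.1563.
Willingness to pay at Q' = 7.1563: 172.5 − 2.8·7.1563 = 152.4624.
ΔQ = 9.1991 − 7.1563 = 2.0428; wedge = 152.4624 − 130.4 = 22.0624.
The triangle = ½ × 2.0428 × 22.0624 = 22.53.

22.53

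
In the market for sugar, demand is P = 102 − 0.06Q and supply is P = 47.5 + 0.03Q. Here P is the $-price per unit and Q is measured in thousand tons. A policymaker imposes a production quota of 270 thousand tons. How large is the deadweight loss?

Competitive equilibrium: 102 − 0.06Q = 47.5 + 0.03Q → Q* = 605.5556, P* = 65.6667.
At Q = 270: demand price = 102 − 0.06·270 = 85.8; supply price = 47.5 + 0.03·270 = 55.6.
ΔQ = 605.5556 − 270 = 335.5556; wedge = 85.8 − 55.6 = 30.2.
The triangle = ½ × 335.5556 × 30.2 = $5066.89 thousand.

$5066.89 thousand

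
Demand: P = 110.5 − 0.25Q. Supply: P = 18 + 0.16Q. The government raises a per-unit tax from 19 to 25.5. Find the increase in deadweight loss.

352.74

Competitive equilibrium: 110.5 − 0.25Q = 18 + 0.16Q → Q* = 225.6098, P* = 54.0976.
For a per-unit tax t: ΔQ = t/0.41, so DWL = ½·t·(t/0.41) = t²/0.82.
At t = 19: DWL = 440.244. At t = 25.5: DWL = 792.988.
Increase = 792.988 − 440.244 = 352.74.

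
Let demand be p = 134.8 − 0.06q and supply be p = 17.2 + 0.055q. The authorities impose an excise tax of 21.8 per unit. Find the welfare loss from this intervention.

Competitive equilibrium: 134.8 − 0.06q = 17.2 + 0.055q → q* = 1022.6087, p* = 73.4435.
With the tax, the buyer price exceeds the seller price by 21.8: (134.8 − 0.06q) − (17.2 + 0.055q) = 21.8 → q' = 833.0435.
Δq = 1022.6087 − 833.0435 = 189.5652; the wedge equals the tax, 21.8.
DWL = ½ × 189.5652 × 21.8 = 2066.26.

2066.26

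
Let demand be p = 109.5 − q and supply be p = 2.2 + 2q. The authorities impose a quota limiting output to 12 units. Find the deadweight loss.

847.28

Competitive equilibrium: 109.5 − q = 2.2 + 2q → q* = 35.7667, p* = 73.7333.
At q = 12: demand price = 109.5 − 1·12 = 97.5; supply price = 2.2 + 2·12 = 26.2.
Δq = 35.7667 − 12 = 23.7667; wedge = 97.5 − 26.2 = 71.3.
The triangle = ½ × 23.7667 × 71.3 = 847.28.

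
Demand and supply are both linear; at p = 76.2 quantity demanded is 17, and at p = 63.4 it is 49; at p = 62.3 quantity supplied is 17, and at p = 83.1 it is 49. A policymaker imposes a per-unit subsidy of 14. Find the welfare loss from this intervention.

93.33

Demand slope = (63.4 − 76.2)/(49 − 17) = −0.4, so p = 83 − 0.4q.
Supply slope = (83.1 − 62.3)/(49 − 17) = 0.65, so p = 51.25 + 0.65q.
Competitive equilibrium: 83 − 0.4q = 51.25 + 0.65q → q* = 30.2381, p* = 70.9048.
The subsidy lowers effective supply by 14: p = 37.25 + 0.65q.
New quantity: 83 − 0.4q = 37.25 + 0.65q → q' = 43.5714.
Overproduction Δq = 43.5714 − 30.2381 = 13.3333; wedge = subsidy = 14.
Welfare loss = ½ × 13.3333 × 14 = 93.33.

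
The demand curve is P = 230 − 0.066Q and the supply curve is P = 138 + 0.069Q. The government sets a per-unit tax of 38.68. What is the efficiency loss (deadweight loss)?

5541.27

Competitive equilibrium: 230 − 0.066Q = 138 + 0.069Q → Q* = 681.4815, P* = 185.0222.
With the tax, the buyer price exceeds the seller price by 38.68: (230 − 0.066Q) − (138 + 0.069Q) = 38.68 → Q' = 394.963.
ΔQ = 681.4815 − 394.963 = 286.5185; the wedge equals the tax, 38.68.
The triangle = ½ × 286.5185 × 38.68 = 5541.27.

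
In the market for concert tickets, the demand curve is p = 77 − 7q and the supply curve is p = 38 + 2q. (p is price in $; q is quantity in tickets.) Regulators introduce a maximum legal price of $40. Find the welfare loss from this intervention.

$50

Competitive equilibrium: 77 − 7q = 38 + 2q → q* = 4.3333, p* = 46.6667.
At the ceiling p = 40, quantity supplied = (40 − 38)/2 = 1.
Willingness to pay at q' = 1: 77 − 7·1 = 70.
Δq = 4.3333 − 1 = 3.3333; wedge = 70 − 40 = 30.
Welfare loss = ½ × 3.3333 × 30 = $50.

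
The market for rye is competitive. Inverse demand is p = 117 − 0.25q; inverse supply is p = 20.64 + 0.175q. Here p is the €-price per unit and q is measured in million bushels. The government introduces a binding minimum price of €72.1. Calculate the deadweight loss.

€472 million

Competitive equilibrium: 117 − 0.25q = 20.64 + 0.175q → q* = 226.7294, p* = 60.3176.
At the floor p = 72.1, quantity demanded = (117 − 72.1)/0.25 = 179.6.
Sellers' marginal cost at q' = 179.6: 20.64 + 0.175·179.6 = 52.07.
Δq = 226.7294 − 179.6 = 47.1294; wedge = 72.1 − 52.07 = 20.03.
Welfare loss = ½ × 47.1294 × 20.03 = €472 million.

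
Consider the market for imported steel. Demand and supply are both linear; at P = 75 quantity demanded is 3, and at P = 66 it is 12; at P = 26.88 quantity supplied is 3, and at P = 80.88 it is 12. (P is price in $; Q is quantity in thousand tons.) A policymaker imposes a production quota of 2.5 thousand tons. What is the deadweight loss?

$190.33 thousand

Demand slope = (66 − 75)/(12 − 3) = −1, so P = 78 − Q.
Supply slope = (80.88 − 26.88)/(12 − 3) = 6, so P = 8.88 + 6Q.
Competitive equilibrium: 78 − Q = 8.88 + 6Q → Q* = 9.8743, P* = 68.1257.
At Q = 2.5: demand price = 78 − 1·2.5 = 75.5; supply price = 8.88 + 6·2.5 = 23.88.
ΔQ = 9.8743 − 2.5 = 7.3743; wedge = 75.5 − 23.88 = 51.62.
Welfare loss = ½ × 7.3743 × 51.62 = $190.33 thousand.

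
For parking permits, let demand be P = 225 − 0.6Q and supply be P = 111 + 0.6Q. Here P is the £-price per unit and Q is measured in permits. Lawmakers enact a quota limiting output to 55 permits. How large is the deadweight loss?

Competitive equilibrium: 225 − 0.6Q = 111 + 0.6Q → Q* = 95, P* = 168.
At Q = 55: demand price = 225 − 0.6·55 = 192; supply price = 111 + 0.6·55 = 144.
ΔQ = 95 − 55 = 40; wedge = 192 − 144 = 48.
Welfare loss = ½ × 40 × 48 = £960.

£960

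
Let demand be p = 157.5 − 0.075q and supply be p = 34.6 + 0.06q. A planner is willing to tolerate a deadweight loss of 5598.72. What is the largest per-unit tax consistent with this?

38.88

Competitive equilibrium: 157.5 − 0.075q = 34.6 + 0.06q → q* = 910.3704, p* = 89.2222.
A tax t gives Δq = t/0.135 and wedge t, so DWL = t²/0.27.
t²/0.27 = 5598.72 → t² = 1511.6544 → t = 38.88.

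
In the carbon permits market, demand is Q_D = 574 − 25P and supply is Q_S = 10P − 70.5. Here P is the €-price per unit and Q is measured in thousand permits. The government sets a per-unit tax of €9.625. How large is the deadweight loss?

€330.86 thousand

In inverse form: demand P = 22.96 − 0.04Q, supply P = 7.05 + 0.1Q.
Competitive equilibrium: 22.96 − 0.04Q = 7.05 + 0.1Q → Q* = 113.6429, P* = 18.4143.
With the tax, the buyer price exceeds the seller price by 9.625: (22.96 − 0.04Q) − (7.05 + 0.1Q) = 9.625 → Q' = 44.8929.
ΔQ = 113.6429 − 44.8929 = 68.75; the wedge equals the tax, 9.625.
The triangle = ½ × 68.75 × 9.625 = €330.86 thousand.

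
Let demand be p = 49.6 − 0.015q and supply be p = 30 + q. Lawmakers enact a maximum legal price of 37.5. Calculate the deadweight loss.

70.79

Competitive equilibrium: 49.6 − 0.015q = 30 + q → q* = 19.3103, p* = 49.3103.
At the ceiling p = 37.5, quantity supplied = (37.5 − 30)/1 = 7.5.
Willingness to pay at q' = 7.5: 49.6 − 0.015·7.5 = 49.4875.
Δq = 19.3103 − 7.5 = 11.8103; wedge = 49.4875 − 37.5 = 11.9875.
Welfare loss = ½ × 11.8103 × 11.9875 = 70.79.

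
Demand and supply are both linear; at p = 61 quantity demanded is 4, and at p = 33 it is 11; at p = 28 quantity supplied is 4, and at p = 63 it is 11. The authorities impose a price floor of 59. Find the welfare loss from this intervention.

Demand slope = (33 − 61)/(11 − 4) = −4, so p = 77 − 4q.
Supply slope = (63 − 28)/(11 − 4) = 5, so p = 8 + 5q.
Competitive equilibrium: 77 − 4q = 8 + 5q → q* = 7.6667, p* = 46.3333.
At the floor p = 59, quantity demanded = (77 − 59)/4 = 4.5.
Sellers' marginal cost at q' = 4.5: 8 + 5·4.5 = 30.5.
Δq = 7.6667 − 4.5 = 3.1667; wedge = 59 − 30.5 = 28.5.
The triangle = ½ × 3.1667 × 28.5 = 45.125.

45.125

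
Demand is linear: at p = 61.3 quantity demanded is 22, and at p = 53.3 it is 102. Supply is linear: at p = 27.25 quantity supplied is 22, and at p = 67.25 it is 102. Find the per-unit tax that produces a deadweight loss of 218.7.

16.2

Demand slope = (53.3 − 61.3)/(102 − 22) = −0.1, so p = 63.5 − 0.1q.
Supply slope = (67.25 − 27.25)/(102 − 22) = 0.5, so p = 16.25 + 0.5q.
Competitive equilibrium: 63.5 − 0.1q = 16.25 + 0.5q → q* = 78.75, p* = 55.625.
A tax t gives Δq = t/0.6 and wedge t, so DWL = t²/1.2.
t²/1.2 = 218.7 → t² = 262.44 → t = 16.2.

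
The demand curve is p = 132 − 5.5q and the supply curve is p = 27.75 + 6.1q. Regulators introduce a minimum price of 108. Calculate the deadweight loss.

123.98

Competitive equilibrium: 132 − 5.5q = 27.75 + 6.1q → q* = 8.9871, p* = 82.5711.
At the floor p = 108, quantity demanded = (132 − 108)/5.5 = 4.3636.
Sellers' marginal cost at q' = 4.3636: 27.75 + 6.1·4.3636 = 54.368.
Δq = 8.9871 − 4.3636 = 4.6235; wedge = 108 − 54.368 = 53.632.
Deadweight loss = ½ × 4.6235 × 53.632 = 123.98.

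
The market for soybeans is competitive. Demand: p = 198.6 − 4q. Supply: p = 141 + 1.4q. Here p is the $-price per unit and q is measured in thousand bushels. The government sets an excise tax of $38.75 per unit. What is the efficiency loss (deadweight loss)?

Competitive equilibrium: 198.6 − 4q = 141 + 1.4q → q* = 10.66667, p* = 155.93333.
With the tax, the buyer price exceeds the seller price by 38.75: (198.6 − 4q) − (141 + 1.4q) = 38.75 → q' = 3.49074.
Δq = 10.66667 − 3.49074 = 7.17593; the wedge equals the tax, 38.75.
The triangle = ½ × 7.17593 × 38.75 = $139.03 thousand.

$139.03 thousand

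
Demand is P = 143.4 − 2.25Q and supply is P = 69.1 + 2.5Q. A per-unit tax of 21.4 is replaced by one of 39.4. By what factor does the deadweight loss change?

3.390

Competitive equilibrium: 143.4 − 2.25Q = 69.1 + 2.5Q → Q* = 15.6421, P* = 108.2053.
For a per-unit tax t: ΔQ = t/4.75, so DWL = ½·t·(t/4.75) = t²/9.5.
At t = 21.4: DWL = 48.206. At t = 39.4: DWL = 163.406.
Ratio = (39.4/21.4)² = 3.390.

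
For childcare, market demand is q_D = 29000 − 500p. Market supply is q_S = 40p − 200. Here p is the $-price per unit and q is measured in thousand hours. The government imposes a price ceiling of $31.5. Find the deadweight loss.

In inverse form: demand p = 58 − 0.002q, supply p = 5 + 0.025q.
Competitive equilibrium: 58 − 0.002q = 5 + 0.025q → q* = 1962.963, p* = 54.0741.
At the ceiling p = 31.5, quantity supplied = (31.5 − 5)/0.025 = 1060.
Willingness to pay at q' = 1060: 58 − 0.002·1060 = 55.88.
Δq = 1962.963 − 1060 = 902.963; wedge = 55.88 − 31.5 = 24.38.
The triangle = ½ × 902.963 × 24.38 = $11007.12 thousand.

$11007.12 thousand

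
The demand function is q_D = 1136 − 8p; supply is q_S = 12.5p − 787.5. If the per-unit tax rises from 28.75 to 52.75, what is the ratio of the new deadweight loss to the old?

3.366

In inverse form: demand p = 142 − 0.125q, supply p = 63 + 0.08q.
Competitive equilibrium: 142 − 0.125q = 63 + 0.08q → q* = 385.3659, p* = 93.8293.
For a per-unit tax t: Δq = t/0.205, so DWL = ½·t·(t/0.205) = t²/0.41.
At t = 28.75: DWL = 2016.006. At t = 52.75: DWL = 6786.738.
Ratio = (52.75/28.75)² = 3.366.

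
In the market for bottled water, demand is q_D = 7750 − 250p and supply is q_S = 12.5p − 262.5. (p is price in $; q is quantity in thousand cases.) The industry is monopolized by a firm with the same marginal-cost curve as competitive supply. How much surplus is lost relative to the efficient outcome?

$1.23 thousand

In inverse form: demand p = 31 − 0.004q, supply p = 21 + 0.08q.
Competitive equilibrium: 31 − 0.004q = 21 + 0.08q → q* = 119.0476, p* = 30.5238.
Marginal revenue: MR = 31 − 0.008q. Set MR = MC: 31 − 0.008q = 21 + 0.08q → q_m = 113.6364.
Price p_m = 31 − 0.004·113.6364 = 30.5455; MC(q_m) = 21 + 0.08·113.6364 = 30.0909.
Competitive q* = 119.0476, so Δq = 5.4112; wedge = 30.5455 − 30.0909 = 0.4546.
The triangle = ½ × 5.4112 × 0.4546 = $1.23 thousand.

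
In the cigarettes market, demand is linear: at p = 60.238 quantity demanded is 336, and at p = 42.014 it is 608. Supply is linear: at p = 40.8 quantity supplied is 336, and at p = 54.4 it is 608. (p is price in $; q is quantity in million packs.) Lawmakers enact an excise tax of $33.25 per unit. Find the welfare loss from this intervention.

$4724.63 million

Demand slope = (42.014 − 60.238)/(608 − 336) = −0.067, so p = 82.75 − 0.067q.
Supply slope = (54.4 − 40.8)/(608 − 336) = 0.05, so p = 24 + 0.05q.
Competitive equilibrium: 82.75 − 0.067q = 24 + 0.05q → q* = 502.1368, p* = 49.1068.
With the tax, the buyer price exceeds the seller price by 33.25: (82.75 − 0.067q) − (24 + 0.05q) = 33.25 → q' = 217.9487.
Δq = 502.1368 − 217.9487 = 284.1881; the wedge equals the tax, 33.25.
DWL = ½ × 284.1881 × 33.25 = $4724.63 million.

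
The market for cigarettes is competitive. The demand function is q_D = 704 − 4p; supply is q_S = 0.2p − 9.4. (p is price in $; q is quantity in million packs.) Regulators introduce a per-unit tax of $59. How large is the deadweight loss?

$331.52 million

In inverse form: demand p = 176 − 0.25q, supply p = 47 + 5q.
Competitive equilibrium: 176 − 0.25q = 47 + 5q → q* = 24.5714, p* = 169.8571.
With the tax, the buyer price exceeds the seller price by 59: (176 − 0.25q) − (47 + 5q) = 59 → q' = 13.3333.
Δq = 24.5714 − 13.3333 = 11.2381; the wedge equals the tax, 59.
DWL = ½ × 11.2381 × 59 = $331.52 million.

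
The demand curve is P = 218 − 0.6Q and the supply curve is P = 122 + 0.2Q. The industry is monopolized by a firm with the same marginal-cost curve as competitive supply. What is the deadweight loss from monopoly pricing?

1057.96

Competitive equilibrium: 218 − 0.6Q = 122 + 0.2Q → Q* = 120, P* = 146.
Marginal revenue: MR = 218 − 1.2Q. Set MR = MC: 218 − 1.2Q = 122 + 0.2Q → Q_m = 68.5714.
Price P_m = 218 − 0.6·68.5714 = 176.8572; MC(Q_m) = 122 + 0.2·68.5714 = 135.7143.
Competitive Q* = 120, so ΔQ = 51.4286; wedge = 176.8572 − 135.7143 = 41.1429.
Deadweight loss = ½ × 51.4286 × 41.1429 = 1057.96.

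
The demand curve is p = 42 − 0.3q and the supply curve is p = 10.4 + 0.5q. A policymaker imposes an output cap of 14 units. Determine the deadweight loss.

260.10

Competitive equilibrium: 42 − 0.3q = 10.4 + 0.5q → q* = 39.5, p* = 30.15.
At q = 14: demand price = 42 − 0.3·14 = 37.8; supply price = 10.4 + 0.5·14 = 17.4.
Δq = 39.5 − 14 = 25.5; wedge = 37.8 − 17.4 = 20.4.
Deadweight loss = ½ × 25.5 × 20.4 = 260.10.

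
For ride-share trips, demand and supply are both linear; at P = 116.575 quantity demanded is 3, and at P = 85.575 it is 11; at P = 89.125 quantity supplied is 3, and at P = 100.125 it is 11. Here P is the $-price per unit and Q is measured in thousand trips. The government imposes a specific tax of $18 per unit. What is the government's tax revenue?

Demand slope = (85.575 − 116.575)/(11 − 3) = −3.875, so P = 128.2 − 3.875Q.
Supply slope = (100.125 − 89.125)/(11 − 3) = 1.375, so P = 85 + 1.375Q.
Competitive equilibrium: 128.2 − 3.875Q = 85 + 1.375Q → Q* = 8.2286, P* = 96.3143.
With the tax, the buyer price exceeds the seller price by 18: (128.2 − 3.875Q) − (85 + 1.375Q) = 18 → Q' = 4.8.
Tax revenue = 18 × 4.8 = $86.40 thousand.

$86.40 thousand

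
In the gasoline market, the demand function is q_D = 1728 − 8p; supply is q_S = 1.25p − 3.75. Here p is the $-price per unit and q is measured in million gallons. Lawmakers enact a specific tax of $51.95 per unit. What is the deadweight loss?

In inverse form: demand p = 216 − 0.125q, supply p = 3 + 0.8q.
Competitive equilibrium: 216 − 0.125q = 3 + 0.8q → q* = 230.2703, p* = 187.2162.
With the tax, the buyer price exceeds the seller price by 51.95: (216 − 0.125q) − (3 + 0.8q) = 51.95 → q' = 174.1081.
Δq = 230.2703 − 174.1081 = 56.1622; the wedge equals the tax, 51.95.
Welfare loss = ½ × 56.1622 × 51.95 = $1458.81 million.

$1458.81 million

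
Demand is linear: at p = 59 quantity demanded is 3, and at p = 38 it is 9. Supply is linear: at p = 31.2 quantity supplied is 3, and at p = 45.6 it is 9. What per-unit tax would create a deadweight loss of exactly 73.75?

Demand slope = (38 − 59)/(9 − 3) = −3.5, so p = 69.5 − 3.5q.
Supply slope = (45.6 − 31.2)/(9 − 3) = 2.4, so p = 24 + 2.4q.
Competitive equilibrium: 69.5 − 3.5q = 24 + 2.4q → q* = 7.7119, p* = 42.5085.
A tax t gives Δq = t/5.9 and wedge t, so DWL = t²/11.8.
t²/11.8 = 73.75 → t² = 870.25 → t = 29.5.

29.5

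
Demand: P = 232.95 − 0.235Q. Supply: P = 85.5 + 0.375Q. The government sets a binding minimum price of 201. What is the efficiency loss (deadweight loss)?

Competitive equilibrium: 232.95 − 0.235Q = 85.5 + 0.375Q → Q* = 241.7213, P* = 176.1455.
At the floor P = 201, quantity demanded = (232.95 − 201)/0.235 = 135.9574.
Sellers' marginal cost at Q' = 135.9574: 85.5 + 0.375·135.9574 = 136.484.
ΔQ = 241.7213 − 135.9574 = 105.7639; wedge = 201 − 136.484 = 64.516.
Deadweight loss = ½ × 105.7639 × 64.516 = 3411.73.

3411.73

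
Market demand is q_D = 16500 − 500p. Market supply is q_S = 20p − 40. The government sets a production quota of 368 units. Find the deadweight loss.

1353.41

In inverse form: demand p = 33 − 0.002q, supply p = 2 + 0.05q.
Competitive equilibrium: 33 − 0.002q = 2 + 0.05q → q* = 596.1538, p* = 31.8077.
At q = 368: demand price = 33 − 0.002·368 = 32.264; supply price = 2 + 0.05·368 = 20.4.
Δq = 596.1538 − 368 = 228.1538; wedge = 32.264 − 20.4 = 11.864.
DWL = ½ × 228.1538 × 11.864 = 1353.41.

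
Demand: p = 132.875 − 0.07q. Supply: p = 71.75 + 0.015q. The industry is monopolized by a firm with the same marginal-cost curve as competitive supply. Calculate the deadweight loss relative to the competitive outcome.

4482.51

Competitive equilibrium: 132.875 − 0.07q = 71.75 + 0.015q → q* = 719.11765, p* = 82.53676.
Marginal revenue: MR = 132.875 − 0.14q. Set MR = MC: 132.875 − 0.14q = 71.75 + 0.015q → q_m = 394.35484.
Price p_m = 132.875 − 0.07·394.35484 = 105.27016; MC(q_m) = 71.75 + 0.015·394.35484 = 77.66532.
Competitive q* = 719.11765, so Δq = 324.76281; wedge = 105.27016 − 77.66532 = 27.60484.
Deadweight loss = ½ × 324.76281 × 27.60484 = 4482.51.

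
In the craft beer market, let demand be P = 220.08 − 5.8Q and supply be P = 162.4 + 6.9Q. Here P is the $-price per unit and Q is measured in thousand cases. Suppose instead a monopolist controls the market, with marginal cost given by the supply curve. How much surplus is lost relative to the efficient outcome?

$12.87 thousand

Competitive equilibrium: 220.08 − 5.8Q = 162.4 + 6.9Q → Q* = 4.5417, P* = 193.738.
Marginal revenue: MR = 220.08 − 11.6Q. Set MR = MC: 220.08 − 11.6Q = 162.4 + 6.9Q → Q_m = 3.1178.
Price P_m = 220.08 − 5.8·3.1178 = 201.9968; MC(Q_m) = 162.4 + 6.9·3.1178 = 183.9128.
Competitive Q* = 4.5417, so ΔQ = 1.4239; wedge = 201.9968 − 183.9128 = 18.084.
DWL = ½ × 1.4239 × 18.084 = $12.87 thousand.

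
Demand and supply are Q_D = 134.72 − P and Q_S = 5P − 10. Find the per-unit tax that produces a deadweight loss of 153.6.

In inverse form: demand P = 134.72 − Q, supply P = 2 + 0.2Q.
Competitive equilibrium: 134.72 − Q = 2 + 0.2Q → Q* = 110.6, P* = 24.12.
A tax t gives ΔQ = t/1.2 and wedge t, so DWL = t²/2.4.
t²/2.4 = 153.6 → t² = 368.64 → t = 19.2.

19.2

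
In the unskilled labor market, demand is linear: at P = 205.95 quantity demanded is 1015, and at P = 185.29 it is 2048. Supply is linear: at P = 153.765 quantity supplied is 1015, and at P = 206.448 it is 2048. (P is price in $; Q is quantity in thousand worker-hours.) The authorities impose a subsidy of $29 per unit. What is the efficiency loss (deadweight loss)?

Demand slope = (185.29 − 205.95)/(2048 − 1015) = −0.02, so P = 226.25 − 0.02Q.
Supply slope = (206.448 − 153.765)/(2048 − 1015) = 0.051, so P = 102 + 0.051Q.
Competitive equilibrium: 226.25 − 0.02Q = 102 + 0.051Q → Q* = 1750, P* = 191.25.
The subsidy lowers effective supply by 29: P = 73 + 0.051Q.
New quantity: 226.25 − 0.02Q = 73 + 0.051Q → Q' = 2158.4507.
Overproduction ΔQ = 2158.4507 − 1750 = 408.4507; wedge = subsidy = 29.
DWL = ½ × 408.4507 × 29 = $5922.54 thousand.

$5922.54 thousand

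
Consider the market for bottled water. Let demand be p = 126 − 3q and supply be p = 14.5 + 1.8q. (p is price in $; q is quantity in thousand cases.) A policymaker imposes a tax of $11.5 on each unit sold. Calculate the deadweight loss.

Competitive equilibrium: 126 − 3q = 14.5 + 1.8q → q* = 23.2292, p* = 56.3125.
With the tax, the buyer price exceeds the seller price by 11.5: (126 − 3q) − (14.5 + 1.8q) = 11.5 → q' = 20.8333.
Δq = 23.2292 − 20.8333 = 2.3959; the wedge equals the tax, 11.5.
DWL = ½ × 2.3959 × 11.5 = $13.78 thousand.

$13.78 thousand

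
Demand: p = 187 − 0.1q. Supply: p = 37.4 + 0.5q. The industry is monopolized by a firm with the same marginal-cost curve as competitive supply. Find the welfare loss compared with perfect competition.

380.61

Competitive equilibrium: 187 − 0.1q = 37.4 + 0.5q → q* = 249.3333, p* = 162.0667.
Marginal revenue: MR = 187 − 0.2q. Set MR = MC: 187 − 0.2q = 37.4 + 0.5q → q_m = 213.7143.
Price p_m = 187 − 0.1·213.7143 = 165.6286; MC(q_m) = 37.4 + 0.5·213.7143 = 144.2572.
Competitive q* = 249.3333, so Δq = 35.619; wedge = 165.6286 − 144.2572 = 21.3714.
The triangle = ½ × 35.619 × 21.3714 = 380.61.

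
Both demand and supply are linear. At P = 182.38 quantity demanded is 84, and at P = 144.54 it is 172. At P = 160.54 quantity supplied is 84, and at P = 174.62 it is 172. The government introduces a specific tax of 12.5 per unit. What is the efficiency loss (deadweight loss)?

Demand slope = (144.54 − 182.38)/(172 − 84) = −0.43, so P = 218.5 − 0.43Q.
Supply slope = (174.62 − 160.54)/(172 − 84) = 0.16, so P = 147.1 + 0.16Q.
Competitive equilibrium: 218.5 − 0.43Q = 147.1 + 0.16Q → Q* = 121.0169, P* = 166.4627.
With the tax, the buyer price exceeds the seller price by 12.5: (218.5 − 0.43Q) − (147.1 + 0.16Q) = 12.5 → Q' = 99.8305.
ΔQ = 121.0169 − 99.8305 = 21.1864; the wedge equals the tax, 12.5.
The triangle = ½ × 21.1864 × 12.5 = 132.42.

132.42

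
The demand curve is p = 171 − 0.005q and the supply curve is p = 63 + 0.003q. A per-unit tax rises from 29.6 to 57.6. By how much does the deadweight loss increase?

Competitive equilibrium: 171 − 0.005q = 63 + 0.003q → q* = 13500, p* = 103.5.
For a per-unit tax t: Δq = t/0.008, so DWL = ½·t·(t/0.008) = t²/0.016.
At t = 29.6: DWL = 54760. At t = 57.6: DWL = 207360.
Increase = 207360 − 54760 = 152600.

152600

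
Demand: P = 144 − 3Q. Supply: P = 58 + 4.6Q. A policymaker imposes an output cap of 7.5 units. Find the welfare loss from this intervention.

Competitive equilibrium: 144 − 3Q = 58 + 4.6Q → Q* = 11.3158, P* = 110.0526.
At Q = 7.5: demand price = 144 − 3·7.5 = 121.5; supply price = 58 + 4.6·7.5 = 92.5.
ΔQ = 11.3158 − 7.5 = 3.8158; wedge = 121.5 − 92.5 = 29.
Deadweight loss = ½ × 3.8158 × 29 = 55.33.

55.33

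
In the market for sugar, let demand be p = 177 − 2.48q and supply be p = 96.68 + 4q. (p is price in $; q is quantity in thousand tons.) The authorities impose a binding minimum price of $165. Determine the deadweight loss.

$185 thousand

Competitive equilibrium: 177 − 2.48q = 96.68 + 4q → q* = 12.3951, p* = 146.2602.
At the floor p = 165, quantity demanded = (177 − 165)/2.48 = 4.8387.
Sellers' marginal cost at q' = 4.8387: 96.68 + 4·4.8387 = 116.0348.
Δq = 12.3951 − 4.8387 = 7.5564; wedge = 165 − 116.0348 = 48.9652.
Welfare loss = ½ × 7.5564 × 48.9652 = $185 thousand.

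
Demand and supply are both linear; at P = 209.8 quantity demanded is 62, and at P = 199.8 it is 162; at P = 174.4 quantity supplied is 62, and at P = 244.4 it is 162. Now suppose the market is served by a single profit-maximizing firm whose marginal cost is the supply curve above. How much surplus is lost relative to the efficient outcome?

55.75

Demand slope = (199.8 − 209.8)/(162 − 62) = −0.1, so P = 216 − 0.1Q.
Supply slope = (244.4 − 174.4)/(162 − 62) = 0.7, so P = 131 + 0.7Q.
Competitive equilibrium: 216 − 0.1Q = 131 + 0.7Q → Q* = 106.25, P* = 205.375.
Marginal revenue: MR = 216 − 0.2Q. Set MR = MC: 216 − 0.2Q = 131 + 0.7Q → Q_m = 94.4444.
Price P_m = 216 − 0.1·94.4444 = 206.5556; MC(Q_m) = 131 + 0.7·94.4444 = 197.1111.
Competitive Q* = 106.25, so ΔQ = 11.8056; wedge = 206.5556 − 197.1111 = 9.4445.
The triangle = ½ × 11.8056 × 9.4445 = 55.75.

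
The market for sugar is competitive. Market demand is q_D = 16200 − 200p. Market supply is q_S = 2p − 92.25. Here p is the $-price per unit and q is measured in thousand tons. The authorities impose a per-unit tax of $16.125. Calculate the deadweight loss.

In inverse form: demand p = 81 − 0.005q, supply p = 46.125 + 0.5q.
Competitive equilibrium: 81 − 0.005q = 46.125 + 0.5q → q* = 69.0594, p* = 80.6547.
With the tax, the buyer price exceeds the seller price by 16.125: (81 − 0.005q) − (46.125 + 0.5q) = 16.125 → q' = 37.1287.
Δq = 69.0594 − 37.1287 = 31.9307; the wedge equals the tax, 16.125.
Deadweight loss = ½ × 31.9307 × 16.125 = $257.44 thousand.

$257.44 thousand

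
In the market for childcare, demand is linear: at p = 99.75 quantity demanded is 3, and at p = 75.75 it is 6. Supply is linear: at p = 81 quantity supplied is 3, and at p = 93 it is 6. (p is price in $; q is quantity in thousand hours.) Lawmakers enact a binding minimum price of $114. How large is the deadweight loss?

$67.08 thousand

Demand slope = (75.75 − 99.75)/(6 − 3) = −8, so p = 123.75 − 8q.
Supply slope = (93 − 81)/(6 − 3) = 4, so p = 69 + 4q.
Competitive equilibrium: 123.75 − 8q = 69 + 4q → q* = 4.5625, p* = 87.25.
At the floor p = 114, quantity demanded = (123.75 − 114)/8 = 1.2188.
Sellers' marginal cost at q' = 1.2188: 69 + 4·1.2188 = 73.8752.
Δq = 4.5625 − 1.2188 = 3.3437; wedge = 114 − 73.8752 = 40.1248.
DWL = ½ × 3.3437 × 40.1248 = $67.08 thousand.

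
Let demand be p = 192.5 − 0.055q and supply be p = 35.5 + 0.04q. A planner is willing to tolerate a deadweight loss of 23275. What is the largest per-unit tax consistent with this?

Competitive equilibrium: 192.5 − 0.055q = 35.5 + 0.04q → q* = 1652.6316, p* = 101.6053.
A tax t gives Δq = t/0.095 and wedge t, so DWL = t²/0.19.
t²/0.19 = 23275 → t² = 4422.25 → t = 66.5.

66.5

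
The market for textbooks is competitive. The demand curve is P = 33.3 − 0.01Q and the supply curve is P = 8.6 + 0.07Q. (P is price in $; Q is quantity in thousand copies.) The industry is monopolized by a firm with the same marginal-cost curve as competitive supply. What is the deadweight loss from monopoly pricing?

Competitive equilibrium: 33.3 − 0.01Q = 8.6 + 0.07Q → Q* = 308.75, P* = 30.2125.
Marginal revenue: MR = 33.3 − 0.02Q. Set MR = MC: 33.3 − 0.02Q = 8.6 + 0.07Q → Q_m = 274.44444.
Price P_m = 33.3 − 0.01·274.44444 = 30.55556; MC(Q_m) = 8.6 + 0.07·274.44444 = 27.81111.
Competitive Q* = 308.75, so ΔQ = 34.30556; wedge = 30.55556 − 27.81111 = 2.74445.
DWL = ½ × 34.30556 × 2.74445 = $47.07 thousand.

$47.07 thousand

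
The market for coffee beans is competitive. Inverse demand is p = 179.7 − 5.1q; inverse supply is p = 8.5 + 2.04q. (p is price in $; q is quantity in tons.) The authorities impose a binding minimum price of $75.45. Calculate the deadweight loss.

$44.65

Competitive equilibrium: 179.7 − 5.1q = 8.5 + 2.04q → q* = 23.9776, p* = 57.4143.
At the floor p = 75.45, quantity demanded = (179.7 − 75.45)/5.1 = 20.4412.
Sellers' marginal cost at q' = 20.4412: 8.5 + 2.04·20.4412 = 50.2.
Δq = 23.9776 − 20.4412 = 3.5364; wedge = 75.45 − 50.2 = 25.25.
The triangle = ½ × 3.5364 × 25.25 = $44.65.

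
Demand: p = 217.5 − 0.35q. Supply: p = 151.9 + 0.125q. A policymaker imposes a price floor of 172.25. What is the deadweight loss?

Competitive equilibrium: 217.5 − 0.35q = 151.9 + 0.125q → q* = 138.1053, p* = 169.1632.
At the floor p = 172.25, quantity demanded = (217.5 − 172.25)/0.35 = 129.2857.
Sellers' marginal cost at q' = 129.2857: 151.9 + 0.125·129.2857 = 168.0607.
Δq = 138.1053 − 129.2857 = 8.8196; wedge = 172.25 − 168.0607 = 4.1893.
The triangle = ½ × 8.8196 × 4.1893 = 18.47.

18.47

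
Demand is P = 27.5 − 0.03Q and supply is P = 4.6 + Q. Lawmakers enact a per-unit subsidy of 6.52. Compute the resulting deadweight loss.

Competitive equilibrium: 27.5 − 0.03Q = 4.6 + Q → Q* = 22.233, P* = 26.833.
The subsidy lowers effective supply by 6.52: P = Q − 1.92.
New quantity: 27.5 − 0.03Q = Q − 1.92 → Q' = 28.5631.
Overproduction ΔQ = 28.5631 − 22.233 = 6.3301; wedge = subsidy = 6.52.
Welfare loss = ½ × 6.3301 × 6.52 = 20.64.

20.64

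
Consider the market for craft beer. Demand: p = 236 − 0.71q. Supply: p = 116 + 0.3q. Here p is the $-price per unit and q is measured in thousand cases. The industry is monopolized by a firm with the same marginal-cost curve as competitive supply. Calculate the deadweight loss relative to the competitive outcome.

$1214.71 thousand

Competitive equilibrium: 236 − 0.71q = 116 + 0.3q → q* = 118.8119, p* = 151.6436.
Marginal revenue: MR = 236 − 1.42q. Set MR = MC: 236 − 1.42q = 116 + 0.3q → q_m = 69.7674.
Price p_m = 236 − 0.71·69.7674 = 186.4651; MC(q_m) = 116 + 0.3·69.7674 = 136.9302.
Competitive q* = 118.8119, so Δq = 49.0445; wedge = 186.4651 − 136.9302 = 49.5349.
DWL = ½ × 49.0445 × 49.5349 = $1214.71 thousand.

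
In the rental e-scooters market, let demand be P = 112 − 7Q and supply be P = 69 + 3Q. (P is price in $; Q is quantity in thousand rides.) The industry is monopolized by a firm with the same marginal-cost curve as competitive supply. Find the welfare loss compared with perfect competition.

$15.67 thousand

Competitive equilibrium: 112 − 7Q = 69 + 3Q → Q* = 4.3, P* = 81.9.
Marginal revenue: MR = 112 − 14Q. Set MR = MC: 112 − 14Q = 69 + 3Q → Q_m = 2.52941.
Price P_m = 112 − 7·2.52941 = 94.29413; MC(Q_m) = 69 + 3·2.52941 = 76.58823.
Competitive Q* = 4.3, so ΔQ = 1.77059; wedge = 94.29413 − 76.58823 = 17.7059.
The triangle = ½ × 1.77059 × 17.7059 = $15.67 thousand.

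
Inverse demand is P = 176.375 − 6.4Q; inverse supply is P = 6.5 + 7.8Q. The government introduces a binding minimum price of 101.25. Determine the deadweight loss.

0.36

Competitive equilibrium: 176.375 − 6.4Q = 6.5 + 7.8Q → Q* = 11.963, P* = 99.8116.
At the floor P = 101.25, quantity demanded = (176.375 − 101.25)/6.4 = 11.7383.
Sellers' marginal cost at Q' = 11.7383: 6.5 + 7.8·11.7383 = 98.0587.
ΔQ = 11.963 − 11.7383 = 0.2247; wedge = 101.25 − 98.0587 = 3.1913.
The triangle = ½ × 0.2247 × 3.1913 = 0.36.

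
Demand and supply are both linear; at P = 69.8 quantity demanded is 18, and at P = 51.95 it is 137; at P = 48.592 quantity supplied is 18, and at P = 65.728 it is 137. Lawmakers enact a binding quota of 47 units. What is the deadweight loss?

Demand slope = (51.95 − 69.8)/(137 − 18) = −0.15, so P = 72.5 − 0.15Q.
Supply slope = (65.728 − 48.592)/(137 − 18) = 0.144, so P = 46 + 0.144Q.
Competitive equilibrium: 72.5 − 0.15Q = 46 + 0.144Q → Q* = 90.1361, P* = 58.9796.
At Q = 47: demand price = 72.5 − 0.15·47 = 65.45; supply price = 46 + 0.144·47 = 52.768.
ΔQ = 90.1361 − 47 = 43.1361; wedge = 65.45 − 52.768 = 12.682.
DWL = ½ × 43.1361 × 12.682 = 273.53.

273.53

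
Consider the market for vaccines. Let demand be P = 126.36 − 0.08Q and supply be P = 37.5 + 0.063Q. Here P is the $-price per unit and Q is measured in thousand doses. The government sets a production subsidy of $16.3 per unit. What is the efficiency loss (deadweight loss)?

$928.99 thousand

Competitive equilibrium: 126.36 − 0.08Q = 37.5 + 0.063Q → Q* = 621.3986, P* = 76.6481.
The subsidy lowers effective supply by 16.3: P = 21.2 + 0.063Q.
New quantity: 126.36 − 0.08Q = 21.2 + 0.063Q → Q' = 735.3846.
Overproduction ΔQ = 735.3846 − 621.3986 = 113.986; wedge = subsidy = 16.3.
Deadweight loss = ½ × 113.986 × 16.3 = $928.99 thousand.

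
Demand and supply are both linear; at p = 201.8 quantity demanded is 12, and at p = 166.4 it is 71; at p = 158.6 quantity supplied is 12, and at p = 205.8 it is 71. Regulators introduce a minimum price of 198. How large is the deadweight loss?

420.99

Demand slope = (166.4 − 201.8)/(71 − 12) = −0.6, so p = 209 − 0.6q.
Supply slope = (205.8 − 158.6)/(71 − 12) = 0.8, so p = 149 + 0.8q.
Competitive equilibrium: 209 − 0.6q = 149 + 0.8q → q* = 42.8571, p* = 183.2857.
At the floor p = 198, quantity demanded = (209 − 198)/0.6 = 18.3333.
Sellers' marginal cost at q' = 18.3333: 149 + 0.8·18.3333 = 163.6666.
Δq = 42.8571 − 18.3333 = 24.5238; wedge = 198 − 163.6666 = 34.3334.
DWL = ½ × 24.5238 × 34.3334 = 420.99.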